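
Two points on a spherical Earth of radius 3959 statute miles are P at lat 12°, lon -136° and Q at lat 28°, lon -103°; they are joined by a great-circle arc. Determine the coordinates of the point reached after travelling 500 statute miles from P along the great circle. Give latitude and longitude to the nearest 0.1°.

≈ lat 15.8°, lon -129.7°

Write both endpoints as unit vectors p₁, p₂ with components (cos φ cos λ, cos φ sin λ, sin φ).
The central angle between the endpoints is δ = arccos(p₁·p₂) ≈ 0.606 rad (34.7°). The total great-circle distance is δ·R ≈ 0.606 × 3959 ≈ 2399 mi, so the target fraction is f = 500/2399 ≈ 0.208.
Interpolate at f ≈ 0.208 with slerp weights a = sin((1−f)δ)/sin δ ≈ 0.810, b = sin(fδ)/sin δ ≈ 0.221.
p = a·p₁ + b·p₂ ≈ (-0.614, -0.741, 0.272); φ = arcsin(p_z) ≈ 15.80°, λ = atan2(p_y, p_x) ≈ -129.65°.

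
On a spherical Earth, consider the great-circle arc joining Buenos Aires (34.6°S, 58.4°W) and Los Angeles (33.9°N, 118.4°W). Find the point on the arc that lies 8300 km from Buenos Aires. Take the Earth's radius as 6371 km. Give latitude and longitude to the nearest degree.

Convert each endpoint to a unit vector on the sphere (x = cos φ cos λ, y = cos φ sin λ, z = sin φ).
The central angle between the endpoints is δ = arccos(p₁·p₂) ≈ 1.546 rad (88.6°). The total great-circle distance is δ·R ≈ 1.546 × 6371 ≈ 9849 km, so the target fraction is f = 8300/9849 ≈ 0.843.
Interpolate at f ≈ 0.843 with slerp weights a = sin((1−f)δ)/sin δ ≈ 0.241, b = sin(fδ)/sin δ ≈ 0.965.
p = a·p₁ + b·p₂ ≈ (-0.277, -0.873, 0.401); φ = arcsin(p_z) ≈ 23.66°, λ = atan2(p_y, p_x) ≈ -107.60°.

≈ (24°N, 108°W)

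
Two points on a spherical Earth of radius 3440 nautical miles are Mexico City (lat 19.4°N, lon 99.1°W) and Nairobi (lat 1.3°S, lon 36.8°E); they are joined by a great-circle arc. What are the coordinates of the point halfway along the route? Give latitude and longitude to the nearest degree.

≈ lat 23°N, lon 27°W

Write both endpoints as unit vectors p₁, p₂ with components (cos φ cos λ, cos φ sin λ, sin φ).
The central angle between the endpoints is δ = arccos(p₁·p₂) ≈ 2.325 rad (133.2°).
Interpolate at f = 1/2 with slerp weights a = sin((1−f)δ)/sin δ ≈ 1.259, b = sin(fδ)/sin δ ≈ 1.259.
p = a·p₁ + b·p₂ ≈ (0.820, -0.419, 0.390); φ = arcsin(p_z) ≈ 22.94°, λ = atan2(p_y, p_x) ≈ -27.04°.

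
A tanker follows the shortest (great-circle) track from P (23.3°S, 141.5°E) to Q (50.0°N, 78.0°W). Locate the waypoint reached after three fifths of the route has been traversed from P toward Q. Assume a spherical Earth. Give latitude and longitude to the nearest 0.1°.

≈ (41.8°N, 161.7°W)

Write both endpoints as unit vectors p₁, p₂ with components (cos φ cos λ, cos φ sin λ, sin φ).
The central angle between the endpoints is δ = arccos(p₁·p₂) ≈ 2.432 rad (139.3°).
Interpolate at f = 3/5 with slerp weights a = sin((1−f)δ)/sin δ ≈ 1.268, b = sin(fδ)/sin δ ≈ 1.525.
p = a·p₁ + b·p₂ ≈ (-0.708, -0.234, 0.667); φ = arcsin(p_z) ≈ 41.81°, λ = atan2(p_y, p_x) ≈ -161.72°.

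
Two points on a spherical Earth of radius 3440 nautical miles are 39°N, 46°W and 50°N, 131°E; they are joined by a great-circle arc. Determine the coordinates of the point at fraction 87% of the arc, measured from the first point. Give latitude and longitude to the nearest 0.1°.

Convert each endpoint to a unit vector on the sphere (x = cos φ cos λ, y = cos φ sin λ, z = sin φ).
The central angle between the endpoints is δ = arccos(p₁·p₂) ≈ 1.588 rad (91.0°).
Interpolate at f = 0.87 with slerp weights a = sin((1−f)δ)/sin δ ≈ 0.205, b = sin(fδ)/sin δ ≈ 0.982.
p = a·p₁ + b·p₂ ≈ (-0.304, 0.362, 0.881); φ = arcsin(p_z) ≈ 61.81°, λ = atan2(p_y, p_x) ≈ 129.99°.

≈ 61.8°N, 130.0°E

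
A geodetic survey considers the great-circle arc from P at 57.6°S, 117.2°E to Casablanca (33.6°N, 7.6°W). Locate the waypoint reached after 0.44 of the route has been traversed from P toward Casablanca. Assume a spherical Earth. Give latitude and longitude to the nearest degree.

Convert each endpoint to a unit vector on the sphere (x = cos φ cos λ, y = cos φ sin λ, z = sin φ).
The central angle between the endpoints is δ = arccos(p₁·p₂) ≈ 2.377 rad (136.2°).
Interpolate at f = 0.44 with slerp weights a = sin((1−f)δ)/sin δ ≈ 1.404, b = sin(fδ)/sin δ ≈ 1.251.
p = a·p₁ + b·p₂ ≈ (0.689, 0.531, -0.493); φ = arcsin(p_z) ≈ -29.55°, λ = atan2(p_y, p_x) ≈ 37.65°.

≈ 30°S, 38°E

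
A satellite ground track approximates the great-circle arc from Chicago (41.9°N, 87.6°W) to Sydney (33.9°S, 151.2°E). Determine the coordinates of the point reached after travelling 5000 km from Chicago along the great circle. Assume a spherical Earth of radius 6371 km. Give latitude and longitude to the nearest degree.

Convert each endpoint to a unit vector on the sphere (x = cos φ cos λ, y = cos φ sin λ, z = sin φ).
The central angle between the endpoints is δ = arccos(p₁·p₂) ≈ 2.336 rad (133.8°). The total great-circle distance is δ·R ≈ 2.336 × 6371 ≈ 14881 km, so the target fraction is f = 5000/14881 ≈ 0.336.
Interpolate at f ≈ 0.336 with slerp weights a = sin((1−f)δ)/sin δ ≈ 1.386, b = sin(fδ)/sin δ ≈ 0.980.
p = a·p₁ + b·p₂ ≈ (-0.669, -0.639, 0.379); φ = arcsin(p_z) ≈ 22.28°, λ = atan2(p_y, p_x) ≈ -136.33°.

≈ 22°N, 136°W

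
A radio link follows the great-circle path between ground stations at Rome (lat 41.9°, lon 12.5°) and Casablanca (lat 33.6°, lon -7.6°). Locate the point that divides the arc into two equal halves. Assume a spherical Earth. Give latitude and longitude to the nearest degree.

Write both endpoints as unit vectors p₁, p₂ with components (cos φ cos λ, cos φ sin λ, sin φ).
The central angle between the endpoints is δ = arccos(p₁·p₂) ≈ 0.312 rad (17.9°).
Interpolate at f = 1/2 with slerp weights a = sin((1−f)δ)/sin δ ≈ 0.506, b = sin(fδ)/sin δ ≈ 0.506.
p = a·p₁ + b·p₂ ≈ (0.786, 0.026, 0.618); φ = arcsin(p_z) ≈ 38.18°, λ = atan2(p_y, p_x) ≈ 1.88°.

≈ lat 38°, lon 2°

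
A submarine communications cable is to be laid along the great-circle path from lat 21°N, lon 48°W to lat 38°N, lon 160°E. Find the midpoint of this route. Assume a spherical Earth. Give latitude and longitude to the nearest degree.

The haversine formula gives a central angle δ ≈ 2.014 rad (115.4°) between the endpoints.
Interpolate at f = 1/2 with slerp weights a = sin((1−f)δ)/sin δ ≈ 0.936, b = sin(fδ)/sin δ ≈ 0.936.
p = a·p₁ + b·p₂ ≈ (-0.108, -0.397, 0.911); φ = arcsin(p_z) ≈ 65.70°, λ = atan2(p_y, p_x) ≈ -105.27°.

≈ lat 66°N, lon 105°W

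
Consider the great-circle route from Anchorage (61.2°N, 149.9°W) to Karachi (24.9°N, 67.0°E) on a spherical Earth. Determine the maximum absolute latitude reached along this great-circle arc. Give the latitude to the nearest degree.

The great circle lies in the plane with unit normal n̂ = (p₁ × p₂)/|p₁ × p₂|.
Here n̂_z ≈ -0.262; the vertex latitude is φ_max = arccos|n̂_z| ≈ 74.8°.

≈ 75°N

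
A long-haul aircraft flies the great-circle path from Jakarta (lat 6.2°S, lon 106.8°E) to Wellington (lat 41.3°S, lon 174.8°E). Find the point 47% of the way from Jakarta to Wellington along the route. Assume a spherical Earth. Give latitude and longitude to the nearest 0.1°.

Write both endpoints as unit vectors p₁, p₂ with components (cos φ cos λ, cos φ sin λ, sin φ).
The central angle between the endpoints is δ = arccos(p₁·p₂) ≈ 1.212 rad (69.4°).
Interpolate at f = 0.47 with slerp weights a = sin((1−f)δ)/sin δ ≈ 0.640, b = sin(fδ)/sin δ ≈ 0.576.
p = a·p₁ + b·p₂ ≈ (-0.615, 0.648, -0.449); φ = arcsin(p_z) ≈ -26.70°, λ = atan2(p_y, p_x) ≈ 133.49°.

≈ lat 26.7°S, lon 133.5°E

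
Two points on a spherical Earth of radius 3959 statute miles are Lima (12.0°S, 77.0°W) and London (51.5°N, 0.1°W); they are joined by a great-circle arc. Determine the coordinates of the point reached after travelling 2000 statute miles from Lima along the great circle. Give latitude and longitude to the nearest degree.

From cos δ = sin φ₁ sin φ₂ + cos φ₁ cos φ₂ cos Δλ, the central angle is δ ≈ 1.596 rad (91.4°). The total great-circle distance is δ·R ≈ 1.596 × 3959 ≈ 6317 mi, so the target fraction is f = 2000/6317 ≈ 0.317.
Interpolate at f ≈ 0.317 with slerp weights a = sin((1−f)δ)/sin δ ≈ 0.887, b = sin(fδ)/sin δ ≈ 0.484.
p = a·p₁ + b·p₂ ≈ (0.497, -0.846, 0.194); φ = arcsin(p_z) ≈ 11.21°, λ = atan2(p_y, p_x) ≈ -59.59°.

≈ 11°N, 60°W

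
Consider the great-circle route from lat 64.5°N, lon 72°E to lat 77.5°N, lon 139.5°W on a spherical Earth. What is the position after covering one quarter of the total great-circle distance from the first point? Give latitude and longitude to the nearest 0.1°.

≈ lat 73.4°N, lon 78.1°E

Convert each endpoint to a unit vector on the sphere (x = cos φ cos λ, y = cos φ sin λ, z = sin φ).
The central angle between the endpoints is δ = arccos(p₁·p₂) ≈ 0.641 rad (36.7°).
Interpolate at f = 1/4 with slerp weights a = sin((1−f)δ)/sin δ ≈ 0.773, b = sin(fδ)/sin δ ≈ 0.267.
p = a·p₁ + b·p₂ ≈ (0.059, 0.279, 0.958); φ = arcsin(p_z) ≈ 73.42°, λ = atan2(p_y, p_x) ≈ 78.07°.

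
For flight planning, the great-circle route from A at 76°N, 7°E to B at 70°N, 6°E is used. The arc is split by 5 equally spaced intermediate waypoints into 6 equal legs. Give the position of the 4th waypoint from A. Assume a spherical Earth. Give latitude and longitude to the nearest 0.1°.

≈ 72.0°N, 6.3°E

Convert each endpoint to a unit vector on the sphere (x = cos φ cos λ, y = cos φ sin λ, z = sin φ).
The central angle between the endpoints is δ = arccos(p₁·p₂) ≈ 0.105 rad (6.0°).
Interpolate at f = 4/6 with slerp weights a = sin((1−f)δ)/sin δ ≈ 0.334, b = sin(fδ)/sin δ ≈ 0.667.
p = a·p₁ + b·p₂ ≈ (0.307, 0.034, 0.951); φ = arcsin(p_z) ≈ 72.00°, λ = atan2(p_y, p_x) ≈ 6.26°.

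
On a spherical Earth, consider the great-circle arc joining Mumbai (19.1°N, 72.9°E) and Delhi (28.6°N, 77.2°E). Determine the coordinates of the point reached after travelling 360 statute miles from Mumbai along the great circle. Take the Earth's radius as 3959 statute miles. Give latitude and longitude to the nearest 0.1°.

≈ 23.9°N, 75.0°E

Write both endpoints as unit vectors p₁, p₂ with components (cos φ cos λ, cos φ sin λ, sin φ).
The central angle between the endpoints is δ = arccos(p₁·p₂) ≈ 0.179 rad (10.3°). The total great-circle distance is δ·R ≈ 0.179 × 3959 ≈ 710 mi, so the target fraction is f = 360/710 ≈ 0.507.
Interpolate at f ≈ 0.507 with slerp weights a = sin((1−f)δ)/sin δ ≈ 0.495, b = sin(fδ)/sin δ ≈ 0.509.
p = a·p₁ + b·p₂ ≈ (0.237, 0.883, 0.406); φ = arcsin(p_z) ≈ 23.93°, λ = atan2(p_y, p_x) ≈ 75.00°.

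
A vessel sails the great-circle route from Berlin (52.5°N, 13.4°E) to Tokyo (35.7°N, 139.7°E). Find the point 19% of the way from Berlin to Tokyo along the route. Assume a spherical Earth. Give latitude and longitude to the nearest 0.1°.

≈ (62.3°N, 35.4°E)

The haversine formula gives a central angle δ ≈ 1.400 rad (80.2°) between the endpoints.
Interpolate at f = 0.19 with slerp weights a = sin((1−f)δ)/sin δ ≈ 0.919, b = sin(fδ)/sin δ ≈ 0.267.
p = a·p₁ + b·p₂ ≈ (0.379, 0.270, 0.885); φ = arcsin(p_z) ≈ 62.26°, λ = atan2(p_y, p_x) ≈ 35.43°.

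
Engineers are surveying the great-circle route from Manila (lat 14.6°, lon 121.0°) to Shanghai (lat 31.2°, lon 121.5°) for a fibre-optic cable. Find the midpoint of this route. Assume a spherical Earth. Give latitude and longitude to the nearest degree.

≈ lat 23°, lon 121°

Convert each endpoint to a unit vector on the sphere (x = cos φ cos λ, y = cos φ sin λ, z = sin φ).
The central angle between the endpoints is δ = arccos(p₁·p₂) ≈ 0.290 rad (16.6°).
Interpolate at f = 1/2 with slerp weights a = sin((1−f)δ)/sin δ ≈ 0.505, b = sin(fδ)/sin δ ≈ 0.505.
p = a·p₁ + b·p₂ ≈ (-0.478, 0.788, 0.389); φ = arcsin(p_z) ≈ 22.90°, λ = atan2(p_y, p_x) ≈ 121.23°.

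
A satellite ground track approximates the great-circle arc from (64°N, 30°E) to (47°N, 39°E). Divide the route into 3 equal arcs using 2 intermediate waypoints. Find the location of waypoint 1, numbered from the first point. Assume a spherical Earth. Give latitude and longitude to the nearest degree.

≈ (58°N, 34°E)

Write both endpoints as unit vectors p₁, p₂ with components (cos φ cos λ, cos φ sin λ, sin φ).
The central angle between the endpoints is δ = arccos(p₁·p₂) ≈ 0.309 rad (17.7°).
Interpolate at f = 1/3 with slerp weights a = sin((1−f)δ)/sin δ ≈ 0.673, b = sin(fδ)/sin δ ≈ 0.338.
p = a·p₁ + b·p₂ ≈ (0.435, 0.293, 0.852); φ = arcsin(p_z) ≈ 58.41°, λ = atan2(p_y, p_x) ≈ 33.95°.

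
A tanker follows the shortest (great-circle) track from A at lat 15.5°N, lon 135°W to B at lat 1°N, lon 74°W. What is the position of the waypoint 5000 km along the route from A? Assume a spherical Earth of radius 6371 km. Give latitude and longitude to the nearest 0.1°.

Convert each endpoint to a unit vector on the sphere (x = cos φ cos λ, y = cos φ sin λ, z = sin φ).
The central angle between the endpoints is δ = arccos(p₁·p₂) ≈ 1.079 rad (61.9°). The total great-circle distance is δ·R ≈ 1.079 × 6371 ≈ 6877 km, so the target fraction is f = 5000/6877 ≈ 0.727.
Interpolate at f ≈ 0.727 with slerp weights a = sin((1−f)δ)/sin δ ≈ 0.329, b = sin(fδ)/sin δ ≈ 0.801.
p = a·p₁ + b·p₂ ≈ (-0.004, -0.995, 0.102); φ = arcsin(p_z) ≈ 5.86°, λ = atan2(p_y, p_x) ≈ -90.21°.

≈ lat 5.9°N, lon 90.2°W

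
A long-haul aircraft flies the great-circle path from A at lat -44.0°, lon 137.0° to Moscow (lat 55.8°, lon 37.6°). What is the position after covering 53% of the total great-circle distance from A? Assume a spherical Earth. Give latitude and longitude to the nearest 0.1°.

Convert each endpoint to a unit vector on the sphere (x = cos φ cos λ, y = cos φ sin λ, z = sin φ).
The central angle between the endpoints is δ = arccos(p₁·p₂) ≈ 2.266 rad (129.8°).
Interpolate at f = 0.53 with slerp weights a = sin((1−f)δ)/sin δ ≈ 1.139, b = sin(fδ)/sin δ ≈ 1.214.
p = a·p₁ + b·p₂ ≈ (-0.059, 0.975, 0.213); φ = arcsin(p_z) ≈ 12.29°, λ = atan2(p_y, p_x) ≈ 93.44°.

≈ lat 12.3°, lon 93.4°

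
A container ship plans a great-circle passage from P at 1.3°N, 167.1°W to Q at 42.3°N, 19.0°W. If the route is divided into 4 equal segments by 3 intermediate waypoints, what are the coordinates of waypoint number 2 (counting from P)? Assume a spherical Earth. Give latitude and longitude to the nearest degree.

Write both endpoints as unit vectors p₁, p₂ with components (cos φ cos λ, cos φ sin λ, sin φ).
The central angle between the endpoints is δ = arccos(p₁·p₂) ≈ 2.230 rad (127.8°).
Interpolate at f = 2/4 with slerp weights a = sin((1−f)δ)/sin δ ≈ 1.136, b = sin(fδ)/sin δ ≈ 1.136.
p = a·p₁ + b·p₂ ≈ (-0.313, -0.527, 0.790); φ = arcsin(p_z) ≈ 52.21°, λ = atan2(p_y, p_x) ≈ -120.67°.

≈ 52°N, 121°W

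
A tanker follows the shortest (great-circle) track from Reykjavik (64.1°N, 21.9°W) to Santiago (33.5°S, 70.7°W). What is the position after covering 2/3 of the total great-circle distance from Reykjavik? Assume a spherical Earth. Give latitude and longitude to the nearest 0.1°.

≈ 0.2°S, 59.5°W

Write both endpoints as unit vectors p₁, p₂ with components (cos φ cos λ, cos φ sin λ, sin φ).
The central angle between the endpoints is δ = arccos(p₁·p₂) ≈ 1.830 rad (104.9°).
Interpolate at f = 2/3 with slerp weights a = sin((1−f)δ)/sin δ ≈ 0.593, b = sin(fδ)/sin δ ≈ 0.972.
p = a·p₁ + b·p₂ ≈ (0.508, -0.861, -0.003); φ = arcsin(p_z) ≈ -0.18°, λ = atan2(p_y, p_x) ≈ -59.47°.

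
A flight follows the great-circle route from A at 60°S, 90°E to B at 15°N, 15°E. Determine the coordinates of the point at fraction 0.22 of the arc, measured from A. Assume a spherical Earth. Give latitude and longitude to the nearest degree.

≈ 48°S, 60°E

Write both endpoints as unit vectors p₁, p₂ with components (cos φ cos λ, cos φ sin λ, sin φ).
The central angle between the endpoints is δ = arccos(p₁·p₂) ≈ 1.670 rad (95.7°).
Interpolate at f = 0.22 with slerp weights a = sin((1−f)δ)/sin δ ≈ 0.969, b = sin(fδ)/sin δ ≈ 0.361.
p = a·p₁ + b·p₂ ≈ (0.337, 0.575, -0.746); φ = arcsin(p_z) ≈ -48.23°, λ = atan2(p_y, p_x) ≈ 59.63°.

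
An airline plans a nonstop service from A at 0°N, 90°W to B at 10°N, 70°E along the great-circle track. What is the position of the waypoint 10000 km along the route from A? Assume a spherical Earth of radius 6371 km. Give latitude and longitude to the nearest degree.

Convert each endpoint to a unit vector on the sphere (x = cos φ cos λ, y = cos φ sin λ, z = sin φ).
The central angle between the endpoints is δ = arccos(p₁·p₂) ≈ 2.753 rad (157.7°). The total great-circle distance is δ·R ≈ 2.753 × 6371 ≈ 17539 km, so the target fraction is f = 10000/17539 ≈ 0.570.
Interpolate at f ≈ 0.570 with slerp weights a = sin((1−f)δ)/sin δ ≈ 2.443, b = sin(fδ)/sin δ ≈ 2.639.
p = a·p₁ + b·p₂ ≈ (0.889, -0.001, 0.458); φ = arcsin(p_z) ≈ 27.27°, λ = atan2(p_y, p_x) ≈ -0.08°.

≈ 27°N, 0°E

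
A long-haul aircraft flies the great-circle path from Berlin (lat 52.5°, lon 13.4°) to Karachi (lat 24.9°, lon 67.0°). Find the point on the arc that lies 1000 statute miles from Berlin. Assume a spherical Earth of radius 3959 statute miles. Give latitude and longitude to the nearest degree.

≈ lat 47°, lon 34°

From cos δ = sin φ₁ sin φ₂ + cos φ₁ cos φ₂ cos Δλ, the central angle is δ ≈ 0.848 rad (48.6°). The total great-circle distance is δ·R ≈ 0.848 × 3959 ≈ 3356 mi, so the target fraction is f = 1000/3356 ≈ 0.298.
Interpolate at f ≈ 0.298 with slerp weights a = sin((1−f)δ)/sin δ ≈ 0.748, b = sin(fδ)/sin δ ≈ 0.333.
p = a·p₁ + b·p₂ ≈ (0.561, 0.384, 0.734); φ = arcsin(p_z) ≈ 47.18°, λ = atan2(p_y, p_x) ≈ 34.38°.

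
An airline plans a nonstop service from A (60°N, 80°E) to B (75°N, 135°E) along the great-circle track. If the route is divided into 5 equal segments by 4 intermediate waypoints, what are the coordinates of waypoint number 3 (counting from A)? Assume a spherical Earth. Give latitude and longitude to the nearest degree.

Convert each endpoint to a unit vector on the sphere (x = cos φ cos λ, y = cos φ sin λ, z = sin φ).
The central angle between the endpoints is δ = arccos(p₁·p₂) ≈ 0.426 rad (24.4°).
Interpolate at f = 3/5 with slerp weights a = sin((1−f)δ)/sin δ ≈ 0.410, b = sin(fδ)/sin δ ≈ 0.612.
p = a·p₁ + b·p₂ ≈ (-0.076, 0.314, 0.946); φ = arcsin(p_z) ≈ 71.14°, λ = atan2(p_y, p_x) ≈ 103.66°.

≈ (71°N, 104°E)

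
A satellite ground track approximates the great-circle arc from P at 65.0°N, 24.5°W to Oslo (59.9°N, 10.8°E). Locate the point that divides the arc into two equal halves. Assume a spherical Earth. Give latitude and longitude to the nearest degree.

Write both endpoints as unit vectors p₁, p₂ with components (cos φ cos λ, cos φ sin λ, sin φ).
The central angle between the endpoints is δ = arccos(p₁·p₂) ≈ 0.294 rad (16.8°).
Interpolate at f = 1/2 with slerp weights a = sin((1−f)δ)/sin δ ≈ 0.505, b = sin(fδ)/sin δ ≈ 0.505.
p = a·p₁ + b·p₂ ≈ (0.443, -0.041, 0.895); φ = arcsin(p_z) ≈ 63.56°, λ = atan2(p_y, p_x) ≈ -5.29°.

≈ 64°N, 5°W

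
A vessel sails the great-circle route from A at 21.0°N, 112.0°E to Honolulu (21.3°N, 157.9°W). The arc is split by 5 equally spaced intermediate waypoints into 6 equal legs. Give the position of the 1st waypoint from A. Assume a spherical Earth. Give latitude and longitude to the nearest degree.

The haversine formula gives a central angle δ ≈ 1.442 rad (82.6°) between the endpoints.
Interpolate at f = 1/6 with slerp weights a = sin((1−f)δ)/sin δ ≈ 0.940, b = sin(fδ)/sin δ ≈ 0.240.
p = a·p₁ + b·p₂ ≈ (-0.536, 0.730, 0.424); φ = arcsin(p_z) ≈ 25.10°, λ = atan2(p_y, p_x) ≈ 126.29°.

≈ 25°N, 126°E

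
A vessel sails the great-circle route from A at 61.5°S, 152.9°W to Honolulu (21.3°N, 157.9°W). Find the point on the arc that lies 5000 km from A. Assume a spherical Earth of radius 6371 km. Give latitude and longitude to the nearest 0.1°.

Convert each endpoint to a unit vector on the sphere (x = cos φ cos λ, y = cos φ sin λ, z = sin φ).
The central angle between the endpoints is δ = arccos(p₁·p₂) ≈ 1.447 rad (82.9°). The total great-circle distance is δ·R ≈ 1.447 × 6371 ≈ 9218 km, so the target fraction is f = 5000/9218 ≈ 0.542.
Interpolate at f ≈ 0.542 with slerp weights a = sin((1−f)δ)/sin δ ≈ 0.619, b = sin(fδ)/sin δ ≈ 0.712.
p = a·p₁ + b·p₂ ≈ (-0.878, -0.384, -0.286); φ = arcsin(p_z) ≈ -16.60°, λ = atan2(p_y, p_x) ≈ -156.36°.

≈ 16.6°S, 156.4°W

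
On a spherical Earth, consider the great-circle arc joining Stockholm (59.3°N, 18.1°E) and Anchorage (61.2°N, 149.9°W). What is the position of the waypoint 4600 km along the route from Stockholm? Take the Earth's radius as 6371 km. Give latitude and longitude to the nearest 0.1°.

≈ (78.6°N, 138.9°W)

Convert each endpoint to a unit vector on the sphere (x = cos φ cos λ, y = cos φ sin λ, z = sin φ).
The central angle between the endpoints is δ = arccos(p₁·p₂) ≈ 1.032 rad (59.1°). The total great-circle distance is δ·R ≈ 1.032 × 6371 ≈ 6576 km, so the target fraction is f = 4600/6576 ≈ 0.699.
Interpolate at f ≈ 0.699 with slerp weights a = sin((1−f)δ)/sin δ ≈ 0.356, b = sin(fδ)/sin δ ≈ 0.770.
p = a·p₁ + b·p₂ ≈ (-0.148, -0.130, 0.980); φ = arcsin(p_z) ≈ 78.64°, λ = atan2(p_y, p_x) ≈ -138.85°.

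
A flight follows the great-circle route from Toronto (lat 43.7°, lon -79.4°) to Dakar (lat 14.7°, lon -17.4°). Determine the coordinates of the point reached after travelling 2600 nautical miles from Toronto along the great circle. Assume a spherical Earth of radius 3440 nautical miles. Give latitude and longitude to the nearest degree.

From cos δ = sin φ₁ sin φ₂ + cos φ₁ cos φ₂ cos Δλ, the central angle is δ ≈ 1.043 rad (59.8°). The total great-circle distance is δ·R ≈ 1.043 × 3440 ≈ 3588 nmi, so the target fraction is f = 2600/3588 ≈ 0.725.
Interpolate at f ≈ 0.725 with slerp weights a = sin((1−f)δ)/sin δ ≈ 0.328, b = sin(fδ)/sin δ ≈ 0.794.
p = a·p₁ + b·p₂ ≈ (0.776, -0.463, 0.428); φ = arcsin(p_z) ≈ 25.34°, λ = atan2(p_y, p_x) ≈ -30.79°.

≈ lat 25°, lon -31°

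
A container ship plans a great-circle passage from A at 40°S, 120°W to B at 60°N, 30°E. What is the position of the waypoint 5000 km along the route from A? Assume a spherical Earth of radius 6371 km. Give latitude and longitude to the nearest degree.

≈ 0°N, 97°W

Convert each endpoint to a unit vector on the sphere (x = cos φ cos λ, y = cos φ sin λ, z = sin φ).
The central angle between the endpoints is δ = arccos(p₁·p₂) ≈ 2.665 rad (152.7°). The total great-circle distance is δ·R ≈ 2.665 × 6371 ≈ 16976 km, so the target fraction is f = 5000/16976 ≈ 0.295.
Interpolate at f ≈ 0.295 with slerp weights a = sin((1−f)δ)/sin δ ≈ 2.075, b = sin(fδ)/sin δ ≈ 1.539.
p = a·p₁ + b·p₂ ≈ (-0.128, -0.992, -0.001); φ = arcsin(p_z) ≈ -0.04°, λ = atan2(p_y, p_x) ≈ -97.37°.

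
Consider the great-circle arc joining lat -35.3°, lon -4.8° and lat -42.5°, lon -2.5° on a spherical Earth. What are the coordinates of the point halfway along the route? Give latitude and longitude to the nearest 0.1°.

Write both endpoints as unit vectors p₁, p₂ with components (cos φ cos λ, cos φ sin λ, sin φ).
The central angle between the endpoints is δ = arccos(p₁·p₂) ≈ 0.129 rad (7.4°).
Interpolate at f = 1/2 with slerp weights a = sin((1−f)δ)/sin δ ≈ 0.501, b = sin(fδ)/sin δ ≈ 0.501.
p = a·p₁ + b·p₂ ≈ (0.777, -0.050, -0.628); φ = arcsin(p_z) ≈ -38.91°, λ = atan2(p_y, p_x) ≈ -3.71°.

≈ lat -38.9°, lon -3.7°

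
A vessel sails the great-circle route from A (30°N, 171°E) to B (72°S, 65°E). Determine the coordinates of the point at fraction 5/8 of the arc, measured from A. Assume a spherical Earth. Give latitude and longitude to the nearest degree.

≈ (43°S, 143°E)

The haversine formula gives a central angle δ ≈ 2.152 rad (123.3°) between the endpoints.
Interpolate at f = 5/8 with slerp weights a = sin((1−f)δ)/sin δ ≈ 0.864, b = sin(fδ)/sin δ ≈ 1.166.
p = a·p₁ + b·p₂ ≈ (-0.587, 0.444, -0.677); φ = arcsin(p_z) ≈ -42.62°, λ = atan2(p_y, p_x) ≈ 142.91°.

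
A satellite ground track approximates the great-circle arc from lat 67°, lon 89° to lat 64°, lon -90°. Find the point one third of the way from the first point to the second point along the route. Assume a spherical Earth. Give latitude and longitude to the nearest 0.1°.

From cos δ = sin φ₁ sin φ₂ + cos φ₁ cos φ₂ cos Δλ, the central angle is δ ≈ 0.855 rad (49.0°).
Interpolate at f = 1/3 with slerp weights a = sin((1−f)δ)/sin δ ≈ 0.715, b = sin(fδ)/sin δ ≈ 0.373.
p = a·p₁ + b·p₂ ≈ (0.005, 0.116, 0.993); φ = arcsin(p_z) ≈ 83.33°, λ = atan2(p_y, p_x) ≈ 87.59°.

≈ lat 83.3°, lon 87.6°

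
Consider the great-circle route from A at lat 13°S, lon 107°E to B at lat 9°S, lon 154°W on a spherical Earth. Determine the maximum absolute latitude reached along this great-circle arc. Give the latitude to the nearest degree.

The great circle lies in the plane with unit normal n̂ = (p₁ × p₂)/|p₁ × p₂|.
Here n̂_z ≈ +0.957; the vertex latitude is φ_max = arccos|n̂_z| ≈ 16.9°.

≈ 17°S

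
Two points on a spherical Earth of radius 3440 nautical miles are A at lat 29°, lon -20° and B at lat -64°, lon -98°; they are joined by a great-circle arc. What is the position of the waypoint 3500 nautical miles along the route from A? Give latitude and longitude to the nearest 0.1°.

≈ lat -24.0°, lon -45.3°

From cos δ = sin φ₁ sin φ₂ + cos φ₁ cos φ₂ cos Δλ, the central angle is δ ≈ 1.935 rad (110.9°). The total great-circle distance is δ·R ≈ 1.935 × 3440 ≈ 6656 nmi, so the target fraction is f = 3500/6656 ≈ 0.526.
Interpolate at f ≈ 0.526 with slerp weights a = sin((1−f)δ)/sin δ ≈ 0.850, b = sin(fδ)/sin δ ≈ 0.910.
p = a·p₁ + b·p₂ ≈ (0.643, -0.649, -0.406); φ = arcsin(p_z) ≈ -23.98°, λ = atan2(p_y, p_x) ≈ -45.29°.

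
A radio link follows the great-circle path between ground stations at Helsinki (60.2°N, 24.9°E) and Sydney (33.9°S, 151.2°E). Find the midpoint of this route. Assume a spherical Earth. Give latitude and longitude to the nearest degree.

≈ 25°N, 114°E

Convert each endpoint to a unit vector on the sphere (x = cos φ cos λ, y = cos φ sin λ, z = sin φ).
The central angle between the endpoints is δ = arccos(p₁·p₂) ≈ 2.386 rad (136.7°).
Interpolate at f = 1/2 with slerp weights a = sin((1−f)δ)/sin δ ≈ 1.356, b = sin(fδ)/sin δ ≈ 1.356.
p = a·p₁ + b·p₂ ≈ (-0.375, 0.826, 0.420); φ = arcsin(p_z) ≈ 24.86°, λ = atan2(p_y, p_x) ≈ 114.42°.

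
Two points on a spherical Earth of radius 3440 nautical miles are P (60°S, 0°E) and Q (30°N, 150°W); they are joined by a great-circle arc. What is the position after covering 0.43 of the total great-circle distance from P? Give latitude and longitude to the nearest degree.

≈ (45°S, 114°W)

The haversine formula gives a central angle δ ≈ 2.512 rad (143.9°) between the endpoints.
Interpolate at f = 0.43 with slerp weights a = sin((1−f)δ)/sin δ ≈ 1.681, b = sin(fδ)/sin δ ≈ 1.497.
p = a·p₁ + b·p₂ ≈ (-0.282, -0.648, -0.707); φ = arcsin(p_z) ≈ -45.01°, λ = atan2(p_y, p_x) ≈ -113.53°.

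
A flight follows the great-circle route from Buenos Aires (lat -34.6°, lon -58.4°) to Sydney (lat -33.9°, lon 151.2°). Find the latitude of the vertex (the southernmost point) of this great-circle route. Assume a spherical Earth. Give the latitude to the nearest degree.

≈ -69°

The great circle lies in the plane with unit normal n̂ = (p₁ × p₂)/|p₁ × p₂|.
Here n̂_z ≈ -0.351; the vertex latitude is φ_max = arccos|n̂_z| ≈ 69.4°.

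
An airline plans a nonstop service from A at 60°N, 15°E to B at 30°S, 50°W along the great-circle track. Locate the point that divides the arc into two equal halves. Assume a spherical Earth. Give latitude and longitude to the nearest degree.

≈ 17°N, 27°W

Write both endpoints as unit vectors p₁, p₂ with components (cos φ cos λ, cos φ sin λ, sin φ).
The central angle between the endpoints is δ = arccos(p₁·p₂) ≈ 1.823 rad (104.5°).
Interpolate at f = 1/2 with slerp weights a = sin((1−f)δ)/sin δ ≈ 0.817, b = sin(fδ)/sin δ ≈ 0.817.
p = a·p₁ + b·p₂ ≈ (0.849, -0.436, 0.299); φ = arcsin(p_z) ≈ 17.39°, λ = atan2(p_y, p_x) ≈ -27.19°.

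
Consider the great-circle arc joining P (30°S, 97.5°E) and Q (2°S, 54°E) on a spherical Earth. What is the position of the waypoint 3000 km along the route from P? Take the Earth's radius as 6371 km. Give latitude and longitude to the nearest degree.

The haversine formula gives a central angle δ ≈ 0.869 rad (49.8°) between the endpoints. The total great-circle distance is δ·R ≈ 0.869 × 6371 ≈ 5539 km, so the target fraction is f = 3000/5539 ≈ 0.542.
Interpolate at f ≈ 0.542 with slerp weights a = sin((1−f)δ)/sin δ ≈ 0.508, b = sin(fδ)/sin δ ≈ 0.594.
p = a·p₁ + b·p₂ ≈ (0.291, 0.916, -0.275); φ = arcsin(p_z) ≈ -15.95°, λ = atan2(p_y, p_x) ≈ 72.36°.

≈ (16°S, 72°E)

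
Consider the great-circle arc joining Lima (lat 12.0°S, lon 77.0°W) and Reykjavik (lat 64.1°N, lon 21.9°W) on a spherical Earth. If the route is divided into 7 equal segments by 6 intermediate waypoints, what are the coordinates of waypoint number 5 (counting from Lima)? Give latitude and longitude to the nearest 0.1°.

≈ lat 45.1°N, lon 50.4°W

The haversine formula gives a central angle δ ≈ 1.513 rad (86.7°) between the endpoints.
Interpolate at f = 5/7 with slerp weights a = sin((1−f)δ)/sin δ ≈ 0.420, b = sin(fδ)/sin δ ≈ 0.884.
p = a·p₁ + b·p₂ ≈ (0.451, -0.544, 0.708); φ = arcsin(p_z) ≈ 45.06°, λ = atan2(p_y, p_x) ≈ -50.37°.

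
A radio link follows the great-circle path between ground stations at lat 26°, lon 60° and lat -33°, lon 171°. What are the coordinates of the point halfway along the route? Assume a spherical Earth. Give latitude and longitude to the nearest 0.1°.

≈ lat -6.2°, lon 112.6°

The haversine formula gives a central angle δ ≈ 2.105 rad (120.6°) between the endpoints.
Interpolate at f = 1/2 with slerp weights a = sin((1−f)δ)/sin δ ≈ 1.009, b = sin(fδ)/sin δ ≈ 1.009.
p = a·p₁ + b·p₂ ≈ (-0.382, 0.918, -0.107); φ = arcsin(p_z) ≈ -6.16°, λ = atan2(p_y, p_x) ≈ 112.62°.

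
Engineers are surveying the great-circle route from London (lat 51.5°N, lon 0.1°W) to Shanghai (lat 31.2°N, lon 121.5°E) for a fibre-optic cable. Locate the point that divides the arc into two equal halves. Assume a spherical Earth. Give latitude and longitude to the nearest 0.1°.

≈ lat 60.1°N, lon 76.4°E

Write both endpoints as unit vectors p₁, p₂ with components (cos φ cos λ, cos φ sin λ, sin φ).
The central angle between the endpoints is δ = arccos(p₁·p₂) ≈ 1.444 rad (82.7°).
Interpolate at f = 1/2 with slerp weights a = sin((1−f)δ)/sin δ ≈ 0.666, b = sin(fδ)/sin δ ≈ 0.666.
p = a·p₁ + b·p₂ ≈ (0.117, 0.485, 0.867); φ = arcsin(p_z) ≈ 60.06°, λ = atan2(p_y, p_x) ≈ 76.44°.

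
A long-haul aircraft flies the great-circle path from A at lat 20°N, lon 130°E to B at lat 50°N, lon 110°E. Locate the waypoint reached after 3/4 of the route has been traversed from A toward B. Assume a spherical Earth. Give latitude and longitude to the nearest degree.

Write both endpoints as unit vectors p₁, p₂ with components (cos φ cos λ, cos φ sin λ, sin φ).
The central angle between the endpoints is δ = arccos(p₁·p₂) ≈ 0.592 rad (33.9°).
Interpolate at f = 3/4 with slerp weights a = sin((1−f)δ)/sin δ ≈ 0.264, b = sin(fδ)/sin δ ≈ 0.770.
p = a·p₁ + b·p₂ ≈ (-0.329, 0.655, 0.680); φ = arcsin(p_z) ≈ 42.85°, λ = atan2(p_y, p_x) ≈ 116.65°.

≈ lat 43°N, lon 117°E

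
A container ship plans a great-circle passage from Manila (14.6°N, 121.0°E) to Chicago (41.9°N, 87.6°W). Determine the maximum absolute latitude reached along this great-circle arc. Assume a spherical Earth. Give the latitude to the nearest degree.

≈ 67°N

The great circle lies in the plane with unit normal n̂ = (p₁ × p₂)/|p₁ × p₂|.
Here n̂_z ≈ +0.389; the vertex latitude is φ_max = arccos|n̂_z| ≈ 67.1°.
Check via Clairaut: cos φ_max = |cos φ₁| · sin C = cos(14.6°)·sin(23.7°) ≈ 0.389, again giving ≈ 67.1°.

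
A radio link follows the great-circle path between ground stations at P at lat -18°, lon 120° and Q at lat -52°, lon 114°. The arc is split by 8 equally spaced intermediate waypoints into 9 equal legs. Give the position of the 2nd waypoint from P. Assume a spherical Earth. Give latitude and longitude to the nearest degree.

≈ lat -26°, lon 119°

Convert each endpoint to a unit vector on the sphere (x = cos φ cos λ, y = cos φ sin λ, z = sin φ).
The central angle between the endpoints is δ = arccos(p₁·p₂) ≈ 0.599 rad (34.3°).
Interpolate at f = 2/9 with slerp weights a = sin((1−f)δ)/sin δ ≈ 0.797, b = sin(fδ)/sin δ ≈ 0.235.
p = a·p₁ + b·p₂ ≈ (-0.438, 0.789, -0.432); φ = arcsin(p_z) ≈ -25.58°, λ = atan2(p_y, p_x) ≈ 119.04°.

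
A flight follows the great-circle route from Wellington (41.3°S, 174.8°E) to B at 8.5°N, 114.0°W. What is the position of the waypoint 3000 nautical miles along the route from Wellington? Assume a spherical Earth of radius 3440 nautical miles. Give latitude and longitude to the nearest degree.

Write both endpoints as unit vectors p₁, p₂ with components (cos φ cos λ, cos φ sin λ, sin φ).
The central angle between the endpoints is δ = arccos(p₁·p₂) ≈ 1.428 rad (81.8°). The total great-circle distance is δ·R ≈ 1.428 × 3440 ≈ 4914 nmi, so the target fraction is f = 3000/4914 ≈ 0.611.
Interpolate at f ≈ 0.611 with slerp weights a = sin((1−f)δ)/sin δ ≈ 0.533, b = sin(fδ)/sin δ ≈ 0.774.
p = a·p₁ + b·p₂ ≈ (-0.710, -0.663, -0.238); φ = arcsin(p_z) ≈ -13.75°, λ = atan2(p_y, p_x) ≈ -136.99°.

≈ 14°S, 137°W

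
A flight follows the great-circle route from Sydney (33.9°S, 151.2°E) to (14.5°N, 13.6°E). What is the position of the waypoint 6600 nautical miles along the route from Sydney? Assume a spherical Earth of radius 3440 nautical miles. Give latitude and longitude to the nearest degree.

The haversine formula gives a central angle δ ≈ 2.394 rad (137.1°) between the endpoints. The total great-circle distance is δ·R ≈ 2.394 × 3440 ≈ 8234 nmi, so the target fraction is f = 6600/8234 ≈ 0.802.
Interpolate at f ≈ 0.802 with slerp weights a = sin((1−f)δ)/sin δ ≈ 0.672, b = sin(fδ)/sin δ ≈ 1.382.
p = a·p₁ + b·p₂ ≈ (0.812, 0.584, -0.029); φ = arcsin(p_z) ≈ -1.66°, λ = atan2(p_y, p_x) ≈ 35.72°.

≈ (2°S, 36°E)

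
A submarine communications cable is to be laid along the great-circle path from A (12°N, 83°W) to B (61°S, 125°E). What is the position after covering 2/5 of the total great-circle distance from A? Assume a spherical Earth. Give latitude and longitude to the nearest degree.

Convert each endpoint to a unit vector on the sphere (x = cos φ cos λ, y = cos φ sin λ, z = sin φ).
The central angle between the endpoints is δ = arccos(p₁·p₂) ≈ 2.215 rad (126.9°).
Interpolate at f = 2/5 with slerp weights a = sin((1−f)δ)/sin δ ≈ 1.214, b = sin(fδ)/sin δ ≈ 0.969.
p = a·p₁ + b·p₂ ≈ (-0.125, -0.794, -0.595); φ = arcsin(p_z) ≈ -36.50°, λ = atan2(p_y, p_x) ≈ -98.92°.

≈ (36°S, 99°W)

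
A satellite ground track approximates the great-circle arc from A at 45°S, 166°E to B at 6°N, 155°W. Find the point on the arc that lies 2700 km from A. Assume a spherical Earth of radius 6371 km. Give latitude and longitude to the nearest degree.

≈ 26°S, 175°W

The haversine formula gives a central angle δ ≈ 1.079 rad (61.8°) between the endpoints. The total great-circle distance is δ·R ≈ 1.079 × 6371 ≈ 6871 km, so the target fraction is f = 2700/6871 ≈ 0.393.
Interpolate at f ≈ 0.393 with slerp weights a = sin((1−f)δ)/sin δ ≈ 0.691, b = sin(fδ)/sin δ ≈ 0.467.
p = a·p₁ + b·p₂ ≈ (-0.895, -0.078, -0.440); φ = arcsin(p_z) ≈ -26.09°, λ = atan2(p_y, p_x) ≈ -175.02°.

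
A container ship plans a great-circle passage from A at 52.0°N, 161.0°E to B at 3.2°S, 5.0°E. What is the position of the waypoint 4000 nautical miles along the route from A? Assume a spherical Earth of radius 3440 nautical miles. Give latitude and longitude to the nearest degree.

Write both endpoints as unit vectors p₁, p₂ with components (cos φ cos λ, cos φ sin λ, sin φ).
The central angle between the endpoints is δ = arccos(p₁·p₂) ≈ 2.221 rad (127.3°). The total great-circle distance is δ·R ≈ 2.221 × 3440 ≈ 7641 nmi, so the target fraction is f = 4000/7641 ≈ 0.523.
Interpolate at f ≈ 0.523 with slerp weights a = sin((1−f)δ)/sin δ ≈ 1.095, b = sin(fδ)/sin δ ≈ 1.153.
p = a·p₁ + b·p₂ ≈ (0.510, 0.320, 0.799); φ = arcsin(p_z) ≈ 53.00°, λ = atan2(p_y, p_x) ≈ 32.11°.

≈ 53°N, 32°E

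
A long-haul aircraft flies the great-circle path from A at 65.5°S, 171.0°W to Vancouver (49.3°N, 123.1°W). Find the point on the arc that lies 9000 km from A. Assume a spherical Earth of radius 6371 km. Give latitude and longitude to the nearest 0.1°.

≈ 11.3°N, 136.5°W

Convert each endpoint to a unit vector on the sphere (x = cos φ cos λ, y = cos φ sin λ, z = sin φ).
The central angle between the endpoints is δ = arccos(p₁·p₂) ≈ 2.104 rad (120.6°). The total great-circle distance is δ·R ≈ 2.104 × 6371 ≈ 13407 km, so the target fraction is f = 9000/13407 ≈ 0.671.
Interpolate at f ≈ 0.671 with slerp weights a = sin((1−f)δ)/sin δ ≈ 0.741, b = sin(fδ)/sin δ ≈ 1.147.
p = a·p₁ + b·p₂ ≈ (-0.712, -0.675, 0.195); φ = arcsin(p_z) ≈ 11.27°, λ = atan2(p_y, p_x) ≈ -136.54°.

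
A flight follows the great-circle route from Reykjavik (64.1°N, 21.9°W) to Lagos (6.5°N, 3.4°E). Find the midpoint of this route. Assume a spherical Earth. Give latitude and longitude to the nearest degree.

≈ (36°N, 4°W)

Write both endpoints as unit vectors p₁, p₂ with components (cos φ cos λ, cos φ sin λ, sin φ).
The central angle between the endpoints is δ = arccos(p₁·p₂) ≈ 1.054 rad (60.4°).
Interpolate at f = 1/2 with slerp weights a = sin((1−f)δ)/sin δ ≈ 0.578, b = sin(fδ)/sin δ ≈ 0.578.
p = a·p₁ + b·p₂ ≈ (0.808, -0.060, 0.586); φ = arcsin(p_z) ≈ 35.86°, λ = atan2(p_y, p_x) ≈ -4.26°.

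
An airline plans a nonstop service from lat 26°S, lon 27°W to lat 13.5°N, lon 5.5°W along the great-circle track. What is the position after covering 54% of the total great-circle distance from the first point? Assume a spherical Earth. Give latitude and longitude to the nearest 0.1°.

Write both endpoints as unit vectors p₁, p₂ with components (cos φ cos λ, cos φ sin λ, sin φ).
The central angle between the endpoints is δ = arccos(p₁·p₂) ≈ 0.780 rad (44.7°).
Interpolate at f = 0.54 with slerp weights a = sin((1−f)δ)/sin δ ≈ 0.499, b = sin(fδ)/sin δ ≈ 0.581.
p = a·p₁ + b·p₂ ≈ (0.963, -0.258, -0.083); φ = arcsin(p_z) ≈ -4.77°, λ = atan2(p_y, p_x) ≈ -15.00°.

≈ lat 4.8°S, lon 15.0°W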